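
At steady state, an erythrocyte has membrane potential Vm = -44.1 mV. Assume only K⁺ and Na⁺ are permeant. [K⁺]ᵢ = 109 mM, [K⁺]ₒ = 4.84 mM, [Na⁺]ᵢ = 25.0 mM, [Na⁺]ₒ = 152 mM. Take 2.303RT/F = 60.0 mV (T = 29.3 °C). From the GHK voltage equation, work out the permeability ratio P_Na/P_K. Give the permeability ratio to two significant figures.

0.10

Let α = P_Na/P_K. GHK: Vm = 60.0·log₁₀[(Kₒ + α·Naₒ)/(Kᵢ + α·Naᵢ)].
10^(Vm/60.0) = 10^(-44.1/60.0) = 0.18408
So 0.18408·(Kᵢ + α·Naᵢ) = Kₒ + α·Naₒ → α = (0.18408·109.0 − 4.84) / (152.0 − 0.18408·25.0)
α = (20.06 − 4.84) / (152.0 − 4.602) = 15.22/147.4 = 0.1033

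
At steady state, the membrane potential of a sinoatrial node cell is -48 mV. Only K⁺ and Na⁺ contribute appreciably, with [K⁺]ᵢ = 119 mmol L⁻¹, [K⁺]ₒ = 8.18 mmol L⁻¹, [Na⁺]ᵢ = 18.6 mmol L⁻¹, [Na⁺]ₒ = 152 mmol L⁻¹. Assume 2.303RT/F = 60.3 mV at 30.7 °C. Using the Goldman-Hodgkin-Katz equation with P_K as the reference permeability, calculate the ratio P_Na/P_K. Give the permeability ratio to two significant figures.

Let α = P_Na/P_K. GHK: Vm = 60.3·log₁₀[(Kₒ + α·Naₒ)/(Kᵢ + α·Naᵢ)].
10^(Vm/60.3) = 10^(-48.0/60.3) = 0.15995
So 0.15995·(Kᵢ + α·Naᵢ) = Kₒ + α·Naₒ → α = (0.15995·119.0 − 8.18) / (152.0 − 0.15995·18.6)
α = (19.03 − 8.18) / (152.0 − 2.975) = 10.85/149 = 0.07283

0.073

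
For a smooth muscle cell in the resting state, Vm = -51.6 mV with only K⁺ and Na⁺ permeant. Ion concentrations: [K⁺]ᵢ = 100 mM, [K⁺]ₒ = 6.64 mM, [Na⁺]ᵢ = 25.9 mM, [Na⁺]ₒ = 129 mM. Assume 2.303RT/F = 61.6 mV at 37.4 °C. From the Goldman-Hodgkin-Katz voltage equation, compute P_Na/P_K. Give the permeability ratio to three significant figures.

0.0630

Let α = P_Na/P_K. GHK: Vm = 61.6·log₁₀[(Kₒ + α·Naₒ)/(Kᵢ + α·Naᵢ)].
10^(Vm/61.6) = 10^(-51.6/61.6) = 0.14532
So 0.14532·(Kᵢ + α·Naᵢ) = Kₒ + α·Naₒ → α = (0.14532·100.0 − 6.64) / (129.0 − 0.14532·25.9)
α = (14.53 − 6.64) / (129.0 − 3.764) = 7.892/125.2 = 0.06302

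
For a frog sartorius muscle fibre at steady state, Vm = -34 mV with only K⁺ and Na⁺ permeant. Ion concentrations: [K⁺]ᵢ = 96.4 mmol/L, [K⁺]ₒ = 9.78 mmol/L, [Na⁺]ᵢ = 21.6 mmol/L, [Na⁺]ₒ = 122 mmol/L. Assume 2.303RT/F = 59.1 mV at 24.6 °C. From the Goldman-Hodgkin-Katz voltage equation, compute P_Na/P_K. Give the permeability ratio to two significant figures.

Let α = P_Na/P_K. GHK: Vm = 59.1·log₁₀[(Kₒ + α·Naₒ)/(Kᵢ + α·Naᵢ)].
10^(Vm/59.1) = 10^(-34.0/59.1) = 0.26589
So 0.26589·(Kᵢ + α·Naᵢ) = Kₒ + α·Naₒ → α = (0.26589·96.4 − 9.78) / (122.0 − 0.26589·21.6)
α = (25.63 − 9.78) / (122.0 − 5.743) = 15.85/116.3 = 0.1364

0.14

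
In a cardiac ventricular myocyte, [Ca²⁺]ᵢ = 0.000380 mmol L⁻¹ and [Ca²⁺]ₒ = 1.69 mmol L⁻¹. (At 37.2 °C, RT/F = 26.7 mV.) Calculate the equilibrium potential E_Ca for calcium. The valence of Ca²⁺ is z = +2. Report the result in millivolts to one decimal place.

E = (26.7/z) · ln([Ca²⁺]_out/[Ca²⁺]_in) with z = +2.
= (26.7/2) · ln(1.69/0.000380) = 13.35 · ln(4447)
= 13.35 · (8.4001) = 112.14 mV

112.1 mV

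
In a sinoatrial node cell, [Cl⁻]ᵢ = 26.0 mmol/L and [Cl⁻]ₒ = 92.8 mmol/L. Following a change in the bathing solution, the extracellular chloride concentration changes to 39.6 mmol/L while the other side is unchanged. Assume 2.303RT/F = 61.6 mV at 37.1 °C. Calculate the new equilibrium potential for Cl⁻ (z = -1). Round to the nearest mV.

After the shift: [Cl⁻]_out = 39.6, [Cl⁻]_in = 26.0 mmol/L.
E_new = (61.6/-1)·log₁₀(39.6/26.0) = -61.60 · (0.1827) = -11.26 mV

-11 mV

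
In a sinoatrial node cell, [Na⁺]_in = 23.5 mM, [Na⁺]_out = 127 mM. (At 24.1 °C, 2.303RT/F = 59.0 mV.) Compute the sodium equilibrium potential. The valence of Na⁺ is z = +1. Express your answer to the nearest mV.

43 mV

E = (59.0/z) · log₁₀([Na⁺]_out/[Na⁺]_in) with z = +1.
= (59.0/1) · log₁₀(127/23.5) = 59.00 · log₁₀(5.404)
= 59.00 · (0.7327) = 43.23 mV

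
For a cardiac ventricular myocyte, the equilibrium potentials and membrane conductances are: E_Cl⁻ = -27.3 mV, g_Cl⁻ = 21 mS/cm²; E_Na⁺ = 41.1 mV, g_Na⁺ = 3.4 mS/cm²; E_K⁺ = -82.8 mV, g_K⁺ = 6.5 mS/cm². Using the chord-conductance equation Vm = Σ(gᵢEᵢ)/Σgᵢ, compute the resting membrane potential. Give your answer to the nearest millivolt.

Σ gᵢEᵢ = 21·(-27.3) + 3.4·(41.1) + 6.5·(-82.8) = -971.76
Σ gᵢ = 21 + 3.4 + 6.5 = 30.9
Vm = -971.76 / 30.9 = -31.45 mV

-31 mV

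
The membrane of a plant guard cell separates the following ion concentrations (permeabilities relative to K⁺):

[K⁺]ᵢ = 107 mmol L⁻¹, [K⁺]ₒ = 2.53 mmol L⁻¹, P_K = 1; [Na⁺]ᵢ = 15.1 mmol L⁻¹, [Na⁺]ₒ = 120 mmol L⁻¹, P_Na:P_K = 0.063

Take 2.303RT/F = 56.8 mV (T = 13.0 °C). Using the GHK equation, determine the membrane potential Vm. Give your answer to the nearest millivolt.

Vm = 56.8 · log₁₀[(Σ P·[cation]ₒ + Σ P·[anion]ᵢ) / (Σ P·[cation]ᵢ + Σ P·[anion]ₒ)]
Numerator = 1×2.53 + 0.063×120 = 10.09
Denominator = 1×107 + 0.063×15.1 = 108
Vm = 56.8 · log₁₀(0.093468) = 56.8 × (-1.0293) = -58.47 mV

-58 mV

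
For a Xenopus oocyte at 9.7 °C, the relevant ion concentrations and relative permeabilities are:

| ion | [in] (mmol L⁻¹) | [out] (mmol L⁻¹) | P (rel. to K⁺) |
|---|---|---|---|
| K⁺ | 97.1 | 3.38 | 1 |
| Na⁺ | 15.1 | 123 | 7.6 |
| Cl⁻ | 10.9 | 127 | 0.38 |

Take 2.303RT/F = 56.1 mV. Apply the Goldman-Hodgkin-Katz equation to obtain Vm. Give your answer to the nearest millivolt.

Vm = 56.1 · log₁₀[(Σ P·[cation]ₒ + Σ P·[anion]ᵢ) / (Σ P·[cation]ᵢ + Σ P·[anion]ₒ)]
Numerator = 1×3.38 + 7.6×123 + 0.38×10.9 = 942.3
Denominator = 1×97.1 + 7.6×15.1 + 0.38×127 = 260.1
Vm = 56.1 · log₁₀(3.6226) = 56.1 × (0.5590) = 31.36 mV

31 mV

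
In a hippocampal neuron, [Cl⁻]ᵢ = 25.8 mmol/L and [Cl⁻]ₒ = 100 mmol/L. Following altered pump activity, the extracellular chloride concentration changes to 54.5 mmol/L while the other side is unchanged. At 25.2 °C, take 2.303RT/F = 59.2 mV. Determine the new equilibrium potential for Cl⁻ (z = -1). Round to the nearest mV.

-19 mV

After the shift: [Cl⁻]_out = 54.5, [Cl⁻]_in = 25.8 mmol/L.
E_new = (59.2/-1)·log₁₀(54.5/25.8) = -59.20 · (0.3248) = -19.23 mV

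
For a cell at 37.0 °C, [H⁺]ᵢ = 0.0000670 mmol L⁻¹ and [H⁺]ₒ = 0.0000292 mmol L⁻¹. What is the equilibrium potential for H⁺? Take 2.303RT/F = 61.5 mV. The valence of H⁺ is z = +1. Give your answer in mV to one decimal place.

E = (61.5/z) · log₁₀([H⁺]_out/[H⁺]_in) with z = +1.
= (61.5/1) · log₁₀(0.0000292/0.0000670) = 61.50 · log₁₀(0.4358)
= 61.50 · (-0.3607) = -22.18 mV

-22.2 mV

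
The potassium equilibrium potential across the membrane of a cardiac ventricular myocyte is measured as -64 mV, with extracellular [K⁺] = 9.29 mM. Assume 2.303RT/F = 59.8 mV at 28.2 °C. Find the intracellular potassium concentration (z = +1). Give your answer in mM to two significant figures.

Nernst: E = (59.8/1) · log₁₀([out]/[in]), so log₁₀([out]/[in]) = -64.0 × 1 / 59.8 = -1.0702.
[out]/[in] = 10^(-1.0702) = 0.08507.
[in] = 9.29 / 0.08507 = 109.2 mM.

110 mM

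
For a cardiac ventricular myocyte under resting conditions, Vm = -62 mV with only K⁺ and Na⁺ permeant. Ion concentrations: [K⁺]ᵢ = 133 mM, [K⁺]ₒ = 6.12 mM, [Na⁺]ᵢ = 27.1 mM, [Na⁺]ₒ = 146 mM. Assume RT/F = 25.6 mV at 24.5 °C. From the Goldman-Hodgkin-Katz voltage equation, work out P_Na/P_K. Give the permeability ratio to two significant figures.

Let α = P_Na/P_K. GHK: Vm = 25.6·ln[(Kₒ + α·Naₒ)/(Kᵢ + α·Naᵢ)].
e^(Vm/25.6) = e^(-62.0/25.6) = 0.088755
So 0.088755·(Kᵢ + α·Naᵢ) = Kₒ + α·Naₒ → α = (0.088755·133.0 − 6.12) / (146.0 − 0.088755·27.1)
α = (11.8 − 6.12) / (146.0 − 2.405) = 5.684/143.6 = 0.03959

0.040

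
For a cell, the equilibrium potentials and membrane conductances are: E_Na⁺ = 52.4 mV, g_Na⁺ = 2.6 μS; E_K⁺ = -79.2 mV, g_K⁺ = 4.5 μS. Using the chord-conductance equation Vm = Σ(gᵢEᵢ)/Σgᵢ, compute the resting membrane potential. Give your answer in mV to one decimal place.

-31.0 mV

Σ gᵢEᵢ = 2.6·(52.4) + 4.5·(-79.2) = -220.16
Σ gᵢ = 2.6 + 4.5 = 7.1
Vm = -220.16 / 7.1 = -31.01 mV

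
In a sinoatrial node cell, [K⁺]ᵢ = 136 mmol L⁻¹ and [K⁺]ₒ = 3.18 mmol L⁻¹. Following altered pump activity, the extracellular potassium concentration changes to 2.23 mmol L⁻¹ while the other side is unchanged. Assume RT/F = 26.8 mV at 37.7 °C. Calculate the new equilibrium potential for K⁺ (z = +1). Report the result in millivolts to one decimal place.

-110.2 mV

After the shift: [K⁺]_out = 2.23, [K⁺]_in = 136 mmol L⁻¹.
E_new = (26.8/1)·ln(2.23/136) = 26.80 · (-4.1107) = -110.17 mV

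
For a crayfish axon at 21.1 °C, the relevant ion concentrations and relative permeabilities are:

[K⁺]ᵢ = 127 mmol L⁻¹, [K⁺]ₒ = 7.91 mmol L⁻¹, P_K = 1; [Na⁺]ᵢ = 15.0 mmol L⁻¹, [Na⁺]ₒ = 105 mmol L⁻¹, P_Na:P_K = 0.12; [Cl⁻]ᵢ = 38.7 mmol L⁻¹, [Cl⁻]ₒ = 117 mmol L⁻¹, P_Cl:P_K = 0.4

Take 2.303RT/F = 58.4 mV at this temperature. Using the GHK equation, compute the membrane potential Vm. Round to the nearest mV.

Vm = 58.4 · log₁₀[(Σ P·[cation]ₒ + Σ P·[anion]ᵢ) / (Σ P·[cation]ᵢ + Σ P·[anion]ₒ)]
Numerator = 1×7.91 + 0.12×105 + 0.4×38.7 = 35.99
Denominator = 1×127 + 0.12×15.0 + 0.4×117 = 175.6
Vm = 58.4 · log₁₀(0.20495) = 58.4 × (-0.6883) = -40.20 mV

-40 mV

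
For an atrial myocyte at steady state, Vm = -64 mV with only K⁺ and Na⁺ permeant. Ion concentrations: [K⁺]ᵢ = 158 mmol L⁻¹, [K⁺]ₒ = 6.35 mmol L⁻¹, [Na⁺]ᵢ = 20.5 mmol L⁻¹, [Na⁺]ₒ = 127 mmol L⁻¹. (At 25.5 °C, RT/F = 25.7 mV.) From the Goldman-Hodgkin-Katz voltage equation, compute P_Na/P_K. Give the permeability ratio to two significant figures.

Let α = P_Na/P_K. GHK: Vm = 25.7·ln[(Kₒ + α·Naₒ)/(Kᵢ + α·Naᵢ)].
e^(Vm/25.7) = e^(-64.0/25.7) = 0.082887
So 0.082887·(Kᵢ + α·Naᵢ) = Kₒ + α·Naₒ → α = (0.082887·158.0 − 6.35) / (127.0 − 0.082887·20.5)
α = (13.1 − 6.35) / (127.0 − 1.699) = 6.746/125.3 = 0.05384

0.054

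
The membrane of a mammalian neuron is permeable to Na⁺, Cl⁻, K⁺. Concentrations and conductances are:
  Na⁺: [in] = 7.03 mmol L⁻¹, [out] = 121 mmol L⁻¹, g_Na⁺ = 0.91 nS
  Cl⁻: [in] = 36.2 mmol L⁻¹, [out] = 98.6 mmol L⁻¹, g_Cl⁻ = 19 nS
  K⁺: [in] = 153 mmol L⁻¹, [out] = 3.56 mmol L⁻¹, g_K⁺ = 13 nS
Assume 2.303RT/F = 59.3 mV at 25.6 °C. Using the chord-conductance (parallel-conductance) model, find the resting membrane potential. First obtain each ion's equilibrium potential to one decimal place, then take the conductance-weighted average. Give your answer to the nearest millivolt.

-51 mV

E_Na⁺ = (59.3/1)·log₁₀(121/7.03) = 73.3 mV
E_Cl⁻ = (59.3/-1)·log₁₀(98.6/36.2) = -25.8 mV
E_K⁺ = (59.3/1)·log₁₀(3.56/153) = -96.9 mV
Vm = (Σ gᵢEᵢ)/(Σ gᵢ) = (0.91·73.3 + 19·-25.8 + 13·-96.9) / (0.91 + 19 + 13)
= -1683.20 / 32.91 = -51.15 mV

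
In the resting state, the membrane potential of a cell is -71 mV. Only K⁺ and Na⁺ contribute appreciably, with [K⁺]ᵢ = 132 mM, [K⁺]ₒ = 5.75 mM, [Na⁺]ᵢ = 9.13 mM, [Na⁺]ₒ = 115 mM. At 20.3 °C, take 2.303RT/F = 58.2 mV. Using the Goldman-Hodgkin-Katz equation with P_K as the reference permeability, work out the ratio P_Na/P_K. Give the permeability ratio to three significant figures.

Let α = P_Na/P_K. GHK: Vm = 58.2·log₁₀[(Kₒ + α·Naₒ)/(Kᵢ + α·Naᵢ)].
10^(Vm/58.2) = 10^(-71.0/58.2) = 0.060265
So 0.060265·(Kᵢ + α·Naᵢ) = Kₒ + α·Naₒ → α = (0.060265·132.0 − 5.75) / (115.0 − 0.060265·9.13)
α = (7.955 − 5.75) / (115.0 − 0.5502) = 2.205/114.4 = 0.01927

0.0193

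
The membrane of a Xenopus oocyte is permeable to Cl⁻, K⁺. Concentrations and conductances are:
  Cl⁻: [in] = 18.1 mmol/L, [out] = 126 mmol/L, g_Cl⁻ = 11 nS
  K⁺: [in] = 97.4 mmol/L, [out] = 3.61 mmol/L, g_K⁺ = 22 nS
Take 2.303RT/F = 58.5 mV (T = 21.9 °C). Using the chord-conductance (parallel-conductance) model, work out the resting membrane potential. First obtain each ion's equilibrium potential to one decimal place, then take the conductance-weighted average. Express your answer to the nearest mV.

-72 mV

E_Cl⁻ = (58.5/-1)·log₁₀(126/18.1) = -49.3 mV
E_K⁺ = (58.5/1)·log₁₀(3.61/97.4) = -83.7 mV
Vm = (Σ gᵢEᵢ)/(Σ gᵢ) = (11·-49.3 + 22·-83.7) / (11 + 22)
= -2383.70 / 33 = -72.23 mV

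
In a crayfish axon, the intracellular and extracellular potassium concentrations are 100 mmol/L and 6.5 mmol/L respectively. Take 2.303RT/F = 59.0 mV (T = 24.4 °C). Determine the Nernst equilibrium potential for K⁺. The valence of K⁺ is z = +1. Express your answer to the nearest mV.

E = (59.0/z) · log₁₀([K⁺]_out/[K⁺]_in) with z = +1.
= (59.0/1) · log₁₀(6.5/100) = 59.00 · log₁₀(0.065)
= 59.00 · (-1.1871) = -70.04 mV

-70 mV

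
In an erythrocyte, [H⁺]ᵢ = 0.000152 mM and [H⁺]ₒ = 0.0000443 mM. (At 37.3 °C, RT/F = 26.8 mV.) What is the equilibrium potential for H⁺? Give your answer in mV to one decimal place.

E = (26.8/z) · ln([H⁺]_out/[H⁺]_in) with z = +1.
= (26.8/1) · ln(0.0000443/0.000152) = 26.80 · ln(0.2914)
= 26.80 · (-1.2329) = -33.04 mV

-33.0 mV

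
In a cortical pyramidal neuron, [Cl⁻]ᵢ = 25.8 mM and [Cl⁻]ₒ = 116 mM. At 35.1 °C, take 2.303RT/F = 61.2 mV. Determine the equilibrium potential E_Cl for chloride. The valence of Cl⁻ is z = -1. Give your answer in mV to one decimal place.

-40.0 mV

E = (61.2/z) · log₁₀([Cl⁻]_out/[Cl⁻]_in) with z = -1.
For an anion, dividing by z = -1 reverses the sign.
= (61.2/-1) · log₁₀(116/25.8) = -61.20 · log₁₀(4.496)
= -61.20 · (0.6528) = -39.95 mV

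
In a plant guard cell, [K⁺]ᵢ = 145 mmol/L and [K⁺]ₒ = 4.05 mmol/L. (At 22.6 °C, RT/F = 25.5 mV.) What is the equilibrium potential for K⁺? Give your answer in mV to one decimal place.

E = (25.5/z) · ln([K⁺]_out/[K⁺]_in) with z = +1.
= (25.5/1) · ln(4.05/145) = 25.50 · ln(0.02793)
= 25.50 · (-3.5780) = -91.24 mV

-91.2 mV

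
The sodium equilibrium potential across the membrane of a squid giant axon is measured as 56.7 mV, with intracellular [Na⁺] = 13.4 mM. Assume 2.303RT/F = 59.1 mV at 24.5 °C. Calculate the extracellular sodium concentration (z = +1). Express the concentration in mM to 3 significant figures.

Nernst: E = (59.1/1) · log₁₀([out]/[in]), so log₁₀([out]/[in]) = 56.7 × 1 / 59.1 = 0.9594.
[out]/[in] = 10^(0.9594) = 9.107.
[out] = 9.107 × 13.4 = 122 mM.

122 mM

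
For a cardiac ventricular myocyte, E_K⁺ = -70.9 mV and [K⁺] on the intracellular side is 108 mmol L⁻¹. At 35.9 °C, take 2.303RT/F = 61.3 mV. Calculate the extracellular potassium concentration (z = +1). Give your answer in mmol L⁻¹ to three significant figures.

Nernst: E = (61.3/1) · log₁₀([out]/[in]), so log₁₀([out]/[in]) = -70.9 × 1 / 61.3 = -1.1566.
[out]/[in] = 10^(-1.1566) = 0.06973.
[out] = 0.06973 × 108 = 7.53 mmol L⁻¹.

7.53 mmol L⁻¹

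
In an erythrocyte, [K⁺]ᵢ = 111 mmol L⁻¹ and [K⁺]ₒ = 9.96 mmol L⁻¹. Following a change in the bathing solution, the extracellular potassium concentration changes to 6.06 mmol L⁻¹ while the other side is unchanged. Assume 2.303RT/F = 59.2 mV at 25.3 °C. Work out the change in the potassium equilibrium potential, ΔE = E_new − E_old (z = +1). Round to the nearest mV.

E_old = (59.2/1)·log₁₀(9.96/111) = -61.99 mV
E_new = (59.2/1)·log₁₀(6.06/111) = -74.76 mV
ΔE = -74.76 − (-61.99) = -12.77 mV

-13 mV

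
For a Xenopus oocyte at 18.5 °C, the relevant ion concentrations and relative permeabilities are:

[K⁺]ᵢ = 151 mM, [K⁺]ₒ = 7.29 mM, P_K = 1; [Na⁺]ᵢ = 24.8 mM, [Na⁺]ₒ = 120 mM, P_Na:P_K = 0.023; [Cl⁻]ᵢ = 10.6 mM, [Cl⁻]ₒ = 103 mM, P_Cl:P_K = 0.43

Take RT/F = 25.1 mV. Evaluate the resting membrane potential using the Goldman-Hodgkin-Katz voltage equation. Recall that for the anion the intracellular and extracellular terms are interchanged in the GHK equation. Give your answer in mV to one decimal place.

Vm = 25.1 · ln[(Σ P·[cation]ₒ + Σ P·[anion]ᵢ) / (Σ P·[cation]ᵢ + Σ P·[anion]ₒ)]
Numerator = 1×7.29 + 0.023×120 + 0.43×10.6 = 14.61
Denominator = 1×151 + 0.023×24.8 + 0.43×103 = 195.9
Vm = 25.1 · ln(0.074584) = 25.1 × (-2.5958) = -65.16 mV

-65.2 mV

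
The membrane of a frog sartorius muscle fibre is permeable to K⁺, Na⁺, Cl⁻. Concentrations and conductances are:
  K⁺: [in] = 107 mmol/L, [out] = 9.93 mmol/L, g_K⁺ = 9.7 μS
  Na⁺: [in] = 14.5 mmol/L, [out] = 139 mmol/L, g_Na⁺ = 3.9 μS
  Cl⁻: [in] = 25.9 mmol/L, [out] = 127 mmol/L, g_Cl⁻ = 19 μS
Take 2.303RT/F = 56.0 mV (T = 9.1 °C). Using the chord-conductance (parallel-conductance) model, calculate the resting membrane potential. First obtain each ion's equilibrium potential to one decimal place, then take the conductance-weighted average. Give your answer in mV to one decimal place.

E_K⁺ = (56.0/1)·log₁₀(9.93/107) = -57.8 mV
E_Na⁺ = (56.0/1)·log₁₀(139/14.5) = 55.0 mV
E_Cl⁻ = (56.0/-1)·log₁₀(127/25.9) = -38.7 mV
Vm = (Σ gᵢEᵢ)/(Σ gᵢ) = (9.7·-57.8 + 3.9·55.0 + 19·-38.7) / (9.7 + 3.9 + 19)
= -1081.46 / 32.6 = -33.17 mV

-33.2 mV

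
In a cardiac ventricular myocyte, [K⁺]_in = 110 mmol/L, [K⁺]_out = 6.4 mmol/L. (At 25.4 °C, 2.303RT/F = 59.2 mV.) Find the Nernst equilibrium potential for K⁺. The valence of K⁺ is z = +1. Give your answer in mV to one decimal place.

-73.1 mV

E = (59.2/z) · log₁₀([K⁺]_out/[K⁺]_in) with z = +1.
= (59.2/1) · log₁₀(6.4/110) = 59.20 · log₁₀(0.05818)
= 59.20 · (-1.2352) = -73.12 mV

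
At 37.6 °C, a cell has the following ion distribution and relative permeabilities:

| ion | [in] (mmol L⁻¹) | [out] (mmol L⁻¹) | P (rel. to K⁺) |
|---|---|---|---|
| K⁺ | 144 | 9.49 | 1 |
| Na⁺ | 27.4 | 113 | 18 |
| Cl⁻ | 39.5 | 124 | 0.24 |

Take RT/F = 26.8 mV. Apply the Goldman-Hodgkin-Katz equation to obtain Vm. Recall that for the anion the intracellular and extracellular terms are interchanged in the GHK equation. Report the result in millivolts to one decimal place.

30.1 mV

Vm = 26.8 · ln[(Σ P·[cation]ₒ + Σ P·[anion]ᵢ) / (Σ P·[cation]ᵢ + Σ P·[anion]ₒ)]
Numerator = 1×9.49 + 18×113 + 0.24×39.5 = 2053
Denominator = 1×144 + 18×27.4 + 0.24×124 = 667
Vm = 26.8 · ln(3.0781) = 26.8 × (1.1243) = 30.13 mV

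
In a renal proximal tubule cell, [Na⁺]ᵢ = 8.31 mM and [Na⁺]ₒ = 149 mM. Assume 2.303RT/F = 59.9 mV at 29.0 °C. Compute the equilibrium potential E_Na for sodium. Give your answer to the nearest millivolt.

E = (59.9/z) · log₁₀([Na⁺]_out/[Na⁺]_in) with z = +1.
= (59.9/1) · log₁₀(149/8.31) = 59.90 · log₁₀(17.93)
= 59.90 · (1.2536) = 75.09 mV

75 mV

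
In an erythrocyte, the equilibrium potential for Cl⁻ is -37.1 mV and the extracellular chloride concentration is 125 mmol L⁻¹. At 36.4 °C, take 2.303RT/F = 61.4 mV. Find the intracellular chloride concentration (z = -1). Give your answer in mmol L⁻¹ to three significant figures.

Nernst: E = (61.4/-1) · log₁₀([out]/[in]), so log₁₀([out]/[in]) = -37.1 × -1 / 61.4 = 0.6042.
[out]/[in] = 10^(0.6042) = 4.02.
[in] = 125 / 4.02 = 31.09 mmol L⁻¹.

31.1 mmol L⁻¹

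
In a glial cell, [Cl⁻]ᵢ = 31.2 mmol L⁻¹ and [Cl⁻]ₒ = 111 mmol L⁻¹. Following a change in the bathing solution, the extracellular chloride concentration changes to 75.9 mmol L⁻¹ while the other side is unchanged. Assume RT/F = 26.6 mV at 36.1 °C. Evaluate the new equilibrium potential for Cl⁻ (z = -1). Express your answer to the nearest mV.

After the shift: [Cl⁻]_out = 75.9, [Cl⁻]_in = 31.2 mmol L⁻¹.
E_new = (26.6/-1)·ln(75.9/31.2) = -26.60 · (0.8890) = -23.65 mV

-24 mV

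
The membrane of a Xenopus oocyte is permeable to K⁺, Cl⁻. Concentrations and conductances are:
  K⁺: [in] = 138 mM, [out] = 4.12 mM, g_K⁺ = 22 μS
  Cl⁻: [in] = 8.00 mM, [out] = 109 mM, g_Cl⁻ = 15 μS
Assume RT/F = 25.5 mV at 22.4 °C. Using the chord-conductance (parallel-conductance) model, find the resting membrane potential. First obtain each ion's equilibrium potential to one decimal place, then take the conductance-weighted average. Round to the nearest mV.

-80 mV

E_K⁺ = (25.5/1)·ln(4.12/138) = -89.5 mV
E_Cl⁻ = (25.5/-1)·ln(109/8.00) = -66.6 mV
Vm = (Σ gᵢEᵢ)/(Σ gᵢ) = (22·-89.5 + 15·-66.6) / (22 + 15)
= -2968.00 / 37 = -80.22 mV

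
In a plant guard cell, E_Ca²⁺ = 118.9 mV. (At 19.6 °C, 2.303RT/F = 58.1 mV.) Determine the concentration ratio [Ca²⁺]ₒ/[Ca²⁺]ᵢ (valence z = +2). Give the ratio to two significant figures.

12000

log₁₀([out]/[in]) = E·z/(58.1) = 118.9 × 2 / 58.1 = 4.0929
[out]/[in] = 10^(4.0929) = 1.239e+04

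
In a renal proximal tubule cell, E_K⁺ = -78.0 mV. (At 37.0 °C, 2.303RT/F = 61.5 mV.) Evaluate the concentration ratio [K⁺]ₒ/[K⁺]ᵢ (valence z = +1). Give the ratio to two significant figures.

0.054

log₁₀([out]/[in]) = E·z/(61.5) = -78.0 × 1 / 61.5 = -1.2683
[out]/[in] = 10^(-1.2683) = 0.05391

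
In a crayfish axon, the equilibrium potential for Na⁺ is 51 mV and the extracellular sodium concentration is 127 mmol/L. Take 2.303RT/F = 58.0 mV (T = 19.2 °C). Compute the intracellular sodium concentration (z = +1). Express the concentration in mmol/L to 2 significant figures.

Nernst: E = (58.0/1) · log₁₀([out]/[in]), so log₁₀([out]/[in]) = 51.0 × 1 / 58.0 = 0.8793.
[out]/[in] = 10^(0.8793) = 7.574.
[in] = 127 / 7.574 = 16.77 mmol/L.

17 mmol/L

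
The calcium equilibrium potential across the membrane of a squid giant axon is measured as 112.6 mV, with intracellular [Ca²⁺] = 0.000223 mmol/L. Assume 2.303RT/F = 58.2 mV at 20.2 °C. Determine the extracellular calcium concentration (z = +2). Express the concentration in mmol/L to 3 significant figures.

1.65 mmol/L

Nernst: E = (58.2/2) · log₁₀([out]/[in]), so log₁₀([out]/[in]) = 112.6 × 2 / 58.2 = 3.8694.
[out]/[in] = 10^(3.8694) = 7403.
[out] = 7403 × 0.000223 = 1.651 mmol/L.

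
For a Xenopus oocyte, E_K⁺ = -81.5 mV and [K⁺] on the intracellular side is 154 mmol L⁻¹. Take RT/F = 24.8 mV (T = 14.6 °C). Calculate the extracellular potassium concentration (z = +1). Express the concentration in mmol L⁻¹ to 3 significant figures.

Nernst: E = (24.8/1) · ln([out]/[in]), so ln([out]/[in]) = -81.5 × 1 / 24.8 = -3.2863.
[out]/[in] = e^(-3.2863) = 0.03739.
[out] = 0.03739 × 154 = 5.758 mmol L⁻¹.

5.76 mmol L⁻¹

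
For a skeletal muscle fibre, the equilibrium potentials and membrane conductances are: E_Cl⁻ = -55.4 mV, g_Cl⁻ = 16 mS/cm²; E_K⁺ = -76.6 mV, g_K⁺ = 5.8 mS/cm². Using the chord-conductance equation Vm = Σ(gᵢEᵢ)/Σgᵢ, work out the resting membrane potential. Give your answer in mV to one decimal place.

Σ gᵢEᵢ = 16·(-55.4) + 5.8·(-76.6) = -1330.68
Σ gᵢ = 16 + 5.8 = 21.8
Vm = -1330.68 / 21.8 = -61.04 mV

-61.0 mV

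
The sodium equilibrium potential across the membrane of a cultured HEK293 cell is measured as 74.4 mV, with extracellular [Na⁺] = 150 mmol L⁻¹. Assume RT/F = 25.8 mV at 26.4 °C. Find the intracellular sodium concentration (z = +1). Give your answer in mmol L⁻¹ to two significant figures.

Nernst: E = (25.8/1) · ln([out]/[in]), so ln([out]/[in]) = 74.4 × 1 / 25.8 = 2.8837.
[out]/[in] = e^(2.8837) = 17.88.
[in] = 150 / 17.88 = 8.389 mmol L⁻¹.

8.4 mmol L⁻¹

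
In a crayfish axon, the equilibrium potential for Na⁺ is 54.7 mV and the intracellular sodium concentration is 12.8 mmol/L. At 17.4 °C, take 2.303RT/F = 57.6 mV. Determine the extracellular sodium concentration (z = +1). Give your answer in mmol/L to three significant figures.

114 mmol/L

Nernst: E = (57.6/1) · log₁₀([out]/[in]), so log₁₀([out]/[in]) = 54.7 × 1 / 57.6 = 0.9497.
[out]/[in] = 10^(0.9497) = 8.905.
[out] = 8.905 × 12.8 = 114 mmol/L.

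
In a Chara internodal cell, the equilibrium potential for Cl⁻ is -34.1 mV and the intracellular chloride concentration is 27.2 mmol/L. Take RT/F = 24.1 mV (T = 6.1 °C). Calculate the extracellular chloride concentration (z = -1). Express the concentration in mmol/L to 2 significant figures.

Nernst: E = (24.1/-1) · ln([out]/[in]), so ln([out]/[in]) = -34.1 × -1 / 24.1 = 1.4149.
[out]/[in] = e^(1.4149) = 4.116.
[out] = 4.116 × 27.2 = 112 mmol/L.

110 mmol/L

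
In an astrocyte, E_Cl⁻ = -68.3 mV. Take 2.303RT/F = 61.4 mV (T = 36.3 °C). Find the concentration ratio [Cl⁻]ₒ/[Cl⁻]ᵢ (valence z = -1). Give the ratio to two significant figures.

log₁₀([out]/[in]) = E·z/(61.4) = -68.3 × -1 / 61.4 = 1.1124
[out]/[in] = 10^(1.1124) = 12.95

13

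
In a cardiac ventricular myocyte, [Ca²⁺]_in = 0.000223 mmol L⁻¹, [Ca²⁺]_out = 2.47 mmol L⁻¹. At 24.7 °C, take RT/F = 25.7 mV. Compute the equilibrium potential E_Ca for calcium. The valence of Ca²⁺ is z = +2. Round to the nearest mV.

E = (25.7/z) · ln([Ca²⁺]_out/[Ca²⁺]_in) with z = +2.
= (25.7/2) · ln(2.47/0.000223) = 12.85 · ln(1.108e+04)
= 12.85 · (9.3126) = 119.67 mV

120 mV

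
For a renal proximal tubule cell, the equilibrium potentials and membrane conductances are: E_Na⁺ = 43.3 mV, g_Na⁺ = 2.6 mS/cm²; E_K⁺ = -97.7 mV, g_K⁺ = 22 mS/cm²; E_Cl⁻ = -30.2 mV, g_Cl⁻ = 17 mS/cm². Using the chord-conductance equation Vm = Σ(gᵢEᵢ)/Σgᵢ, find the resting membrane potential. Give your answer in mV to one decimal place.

-61.3 mV

Σ gᵢEᵢ = 2.6·(43.3) + 22·(-97.7) + 17·(-30.2) = -2550.22
Σ gᵢ = 2.6 + 22 + 17 = 41.6
Vm = -2550.22 / 41.6 = -61.30 mV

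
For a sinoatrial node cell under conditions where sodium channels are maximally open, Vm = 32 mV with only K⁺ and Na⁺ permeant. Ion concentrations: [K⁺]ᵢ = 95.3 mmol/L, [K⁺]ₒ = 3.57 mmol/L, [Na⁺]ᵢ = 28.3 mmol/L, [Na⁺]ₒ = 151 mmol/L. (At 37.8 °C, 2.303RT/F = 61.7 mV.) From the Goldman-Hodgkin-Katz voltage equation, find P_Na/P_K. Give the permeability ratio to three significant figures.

Let α = P_Na/P_K. GHK: Vm = 61.7·log₁₀[(Kₒ + α·Naₒ)/(Kᵢ + α·Naᵢ)].
10^(Vm/61.7) = 10^(32.0/61.7) = 3.3009
So 3.3009·(Kᵢ + α·Naᵢ) = Kₒ + α·Naₒ → α = (3.3009·95.3 − 3.57) / (151.0 − 3.3009·28.3)
α = (314.6 − 3.57) / (151.0 − 93.42) = 311/57.58 = 5.401

5.40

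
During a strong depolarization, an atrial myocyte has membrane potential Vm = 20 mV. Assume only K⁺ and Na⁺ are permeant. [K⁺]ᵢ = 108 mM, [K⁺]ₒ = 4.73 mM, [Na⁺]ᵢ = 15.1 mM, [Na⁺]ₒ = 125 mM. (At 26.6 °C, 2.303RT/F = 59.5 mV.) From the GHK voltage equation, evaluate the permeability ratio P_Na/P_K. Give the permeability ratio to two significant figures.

Let α = P_Na/P_K. GHK: Vm = 59.5·log₁₀[(Kₒ + α·Naₒ)/(Kᵢ + α·Naᵢ)].
10^(Vm/59.5) = 10^(20.0/59.5) = 2.1684
So 2.1684·(Kᵢ + α·Naᵢ) = Kₒ + α·Naₒ → α = (2.1684·108.0 − 4.73) / (125.0 − 2.1684·15.1)
α = (234.2 − 4.73) / (125.0 − 32.74) = 229.5/92.26 = 2.487

2.5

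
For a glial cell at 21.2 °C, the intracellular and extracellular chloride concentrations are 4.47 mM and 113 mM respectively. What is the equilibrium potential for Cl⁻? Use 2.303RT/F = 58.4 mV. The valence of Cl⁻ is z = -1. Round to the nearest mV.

-82 mV

E = (58.4/z) · log₁₀([Cl⁻]_out/[Cl⁻]_in) with z = -1.
For an anion, dividing by z = -1 reverses the sign.
= (58.4/-1) · log₁₀(113/4.47) = -58.40 · log₁₀(25.28)
= -58.40 · (1.4028) = -81.92 mV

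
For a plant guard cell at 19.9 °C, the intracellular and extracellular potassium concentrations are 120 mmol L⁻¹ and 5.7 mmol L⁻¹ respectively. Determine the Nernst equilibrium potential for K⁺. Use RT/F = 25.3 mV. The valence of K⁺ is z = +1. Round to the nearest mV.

-77 mV

E = (25.3/z) · ln([K⁺]_out/[K⁺]_in) with z = +1.
= (25.3/1) · ln(5.7/120) = 25.30 · ln(0.0475)
= 25.30 · (-3.0470) = -77.09 mV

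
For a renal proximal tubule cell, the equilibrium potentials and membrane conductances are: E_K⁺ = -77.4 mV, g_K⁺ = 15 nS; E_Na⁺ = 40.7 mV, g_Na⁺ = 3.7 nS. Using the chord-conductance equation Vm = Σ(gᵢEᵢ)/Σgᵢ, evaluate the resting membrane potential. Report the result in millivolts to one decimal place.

Σ gᵢEᵢ = 15·(-77.4) + 3.7·(40.7) = -1010.41
Σ gᵢ = 15 + 3.7 = 18.7
Vm = -1010.41 / 18.7 = -54.03 mV

-54.0 mV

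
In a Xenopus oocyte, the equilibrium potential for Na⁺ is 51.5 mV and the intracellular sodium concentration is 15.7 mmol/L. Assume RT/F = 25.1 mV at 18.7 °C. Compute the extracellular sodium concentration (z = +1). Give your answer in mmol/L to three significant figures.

122 mmol/L

Nernst: E = (25.1/1) · ln([out]/[in]), so ln([out]/[in]) = 51.5 × 1 / 25.1 = 2.0518.
[out]/[in] = e^(2.0518) = 7.782.
[out] = 7.782 × 15.7 = 122.2 mmol/L.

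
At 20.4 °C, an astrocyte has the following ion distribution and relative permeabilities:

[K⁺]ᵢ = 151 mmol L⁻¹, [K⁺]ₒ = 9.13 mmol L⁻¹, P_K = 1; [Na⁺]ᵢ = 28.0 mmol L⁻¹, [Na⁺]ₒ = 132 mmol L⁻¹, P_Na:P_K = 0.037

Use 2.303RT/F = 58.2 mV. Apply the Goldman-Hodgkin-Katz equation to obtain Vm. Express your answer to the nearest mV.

Vm = 58.2 · log₁₀[(Σ P·[cation]ₒ + Σ P·[anion]ᵢ) / (Σ P·[cation]ᵢ + Σ P·[anion]ₒ)]
Numerator = 1×9.13 + 0.037×132 = 14.01
Denominator = 1×151 + 0.037×28.0 = 152
Vm = 58.2 · log₁₀(0.092176) = 58.2 × (-1.0354) = -60.26 mV

-60 mV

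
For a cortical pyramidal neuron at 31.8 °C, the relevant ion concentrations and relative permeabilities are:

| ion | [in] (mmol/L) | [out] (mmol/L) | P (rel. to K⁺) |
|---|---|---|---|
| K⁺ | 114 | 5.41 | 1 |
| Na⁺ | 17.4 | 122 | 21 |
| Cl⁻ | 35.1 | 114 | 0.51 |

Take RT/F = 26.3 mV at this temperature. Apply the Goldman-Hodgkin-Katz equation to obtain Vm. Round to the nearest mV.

41 mV

Vm = 26.3 · ln[(Σ P·[cation]ₒ + Σ P·[anion]ᵢ) / (Σ P·[cation]ᵢ + Σ P·[anion]ₒ)]
Numerator = 1×5.41 + 21×122 + 0.51×35.1 = 2585
Denominator = 1×114 + 21×17.4 + 0.51×114 = 537.5
Vm = 26.3 · ln(4.8095) = 26.3 × (1.5706) = 41.31 mV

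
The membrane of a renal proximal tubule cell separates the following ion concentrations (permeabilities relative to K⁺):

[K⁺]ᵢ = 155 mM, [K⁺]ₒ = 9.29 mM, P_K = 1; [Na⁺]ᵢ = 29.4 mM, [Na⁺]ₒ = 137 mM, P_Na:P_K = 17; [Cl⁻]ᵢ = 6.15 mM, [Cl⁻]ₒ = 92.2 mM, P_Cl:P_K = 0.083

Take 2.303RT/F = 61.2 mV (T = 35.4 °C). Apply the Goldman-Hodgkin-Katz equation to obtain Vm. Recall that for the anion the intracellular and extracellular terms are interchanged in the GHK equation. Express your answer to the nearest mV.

Vm = 61.2 · log₁₀[(Σ P·[cation]ₒ + Σ P·[anion]ᵢ) / (Σ P·[cation]ᵢ + Σ P·[anion]ₒ)]
Numerator = 1×9.29 + 17×137 + 0.083×6.15 = 2339
Denominator = 1×155 + 17×29.4 + 0.083×92.2 = 662.5
Vm = 61.2 · log₁₀(3.5305) = 61.2 × (0.5478) = 33.53 mV

34 mV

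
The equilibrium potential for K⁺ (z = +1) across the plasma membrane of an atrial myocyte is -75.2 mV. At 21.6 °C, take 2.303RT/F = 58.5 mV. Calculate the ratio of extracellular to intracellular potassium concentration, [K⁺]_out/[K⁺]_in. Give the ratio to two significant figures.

log₁₀([out]/[in]) = E·z/(58.5) = -75.2 × 1 / 58.5 = -1.2855
[out]/[in] = 10^(-1.2855) = 0.05182

0.052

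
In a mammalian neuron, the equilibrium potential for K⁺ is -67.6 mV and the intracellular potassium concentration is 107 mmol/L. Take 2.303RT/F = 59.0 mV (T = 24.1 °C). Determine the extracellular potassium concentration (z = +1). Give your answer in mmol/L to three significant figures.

Nernst: E = (59.0/1) · log₁₀([out]/[in]), so log₁₀([out]/[in]) = -67.6 × 1 / 59.0 = -1.1458.
[out]/[in] = 10^(-1.1458) = 0.07149.
[out] = 0.07149 × 107 = 7.649 mmol/L.

7.65 mmol/L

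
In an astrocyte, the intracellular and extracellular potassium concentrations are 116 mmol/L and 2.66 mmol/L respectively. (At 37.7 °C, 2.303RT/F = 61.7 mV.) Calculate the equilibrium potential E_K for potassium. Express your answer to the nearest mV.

-101 mV

E = (61.7/z) · log₁₀([K⁺]_out/[K⁺]_in) with z = +1.
= (61.7/1) · log₁₀(2.66/116) = 61.70 · log₁₀(0.02293)
= 61.70 · (-1.6396) = -101.16 mV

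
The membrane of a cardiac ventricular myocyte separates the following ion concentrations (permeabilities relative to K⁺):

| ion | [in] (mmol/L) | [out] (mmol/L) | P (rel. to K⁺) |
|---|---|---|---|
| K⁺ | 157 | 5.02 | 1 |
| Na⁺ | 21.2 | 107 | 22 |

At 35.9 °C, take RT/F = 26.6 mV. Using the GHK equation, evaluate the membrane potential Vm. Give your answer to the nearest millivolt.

35 mV

Vm = 26.6 · ln[(Σ P·[cation]ₒ + Σ P·[anion]ᵢ) / (Σ P·[cation]ᵢ + Σ P·[anion]ₒ)]
Numerator = 1×5.02 + 22×107 = 2359
Denominator = 1×157 + 22×21.2 = 623.4
Vm = 26.6 · ln(3.7841) = 26.6 × (1.3308) = 35.40 mV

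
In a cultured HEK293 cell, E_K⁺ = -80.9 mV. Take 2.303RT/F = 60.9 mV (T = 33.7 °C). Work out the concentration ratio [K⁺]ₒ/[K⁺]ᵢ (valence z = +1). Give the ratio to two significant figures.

0.047

log₁₀([out]/[in]) = E·z/(60.9) = -80.9 × 1 / 60.9 = -1.3284
[out]/[in] = 10^(-1.3284) = 0.04695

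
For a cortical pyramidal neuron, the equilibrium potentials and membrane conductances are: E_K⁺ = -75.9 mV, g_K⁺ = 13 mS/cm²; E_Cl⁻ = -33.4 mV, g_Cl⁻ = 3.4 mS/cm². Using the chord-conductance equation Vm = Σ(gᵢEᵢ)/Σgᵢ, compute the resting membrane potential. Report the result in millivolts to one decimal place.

Σ gᵢEᵢ = 13·(-75.9) + 3.4·(-33.4) = -1100.26
Σ gᵢ = 13 + 3.4 = 16.4
Vm = -1100.26 / 16.4 = -67.09 mV

-67.1 mV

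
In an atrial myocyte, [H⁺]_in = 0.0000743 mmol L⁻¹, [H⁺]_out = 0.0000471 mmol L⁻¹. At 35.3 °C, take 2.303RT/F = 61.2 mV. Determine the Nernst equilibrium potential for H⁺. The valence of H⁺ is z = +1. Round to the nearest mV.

-12 mV

E = (61.2/z) · log₁₀([H⁺]_out/[H⁺]_in) with z = +1.
= (61.2/1) · log₁₀(0.0000471/0.0000743) = 61.20 · log₁₀(0.6339)
= 61.20 · (-0.1980) = -12.12 mV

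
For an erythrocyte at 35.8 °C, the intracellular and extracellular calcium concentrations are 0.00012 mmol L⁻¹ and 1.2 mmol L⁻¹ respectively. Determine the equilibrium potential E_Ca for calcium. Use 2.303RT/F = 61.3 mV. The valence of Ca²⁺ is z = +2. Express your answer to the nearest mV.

E = (61.3/z) · log₁₀([Ca²⁺]_out/[Ca²⁺]_in) with z = +2.
= (61.3/2) · log₁₀(1.2/0.00012) = 30.65 · log₁₀(1e+04)
= 30.65 · (4.0000) = 122.60 mV

123 mV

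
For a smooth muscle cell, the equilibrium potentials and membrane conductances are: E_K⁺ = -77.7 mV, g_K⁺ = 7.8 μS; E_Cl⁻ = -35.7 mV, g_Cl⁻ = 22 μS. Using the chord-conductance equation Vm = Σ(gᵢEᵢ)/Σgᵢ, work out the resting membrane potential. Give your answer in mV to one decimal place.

Σ gᵢEᵢ = 7.8·(-77.7) + 22·(-35.7) = -1391.46
Σ gᵢ = 7.8 + 22 = 29.8
Vm = -1391.46 / 29.8 = -46.69 mV

-46.7 mV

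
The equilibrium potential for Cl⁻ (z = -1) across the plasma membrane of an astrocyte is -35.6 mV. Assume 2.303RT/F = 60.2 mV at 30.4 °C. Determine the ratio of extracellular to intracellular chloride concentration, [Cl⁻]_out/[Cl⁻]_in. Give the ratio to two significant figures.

3.9

log₁₀([out]/[in]) = E·z/(60.2) = -35.6 × -1 / 60.2 = 0.5914
[out]/[in] = 10^(0.5914) = 3.903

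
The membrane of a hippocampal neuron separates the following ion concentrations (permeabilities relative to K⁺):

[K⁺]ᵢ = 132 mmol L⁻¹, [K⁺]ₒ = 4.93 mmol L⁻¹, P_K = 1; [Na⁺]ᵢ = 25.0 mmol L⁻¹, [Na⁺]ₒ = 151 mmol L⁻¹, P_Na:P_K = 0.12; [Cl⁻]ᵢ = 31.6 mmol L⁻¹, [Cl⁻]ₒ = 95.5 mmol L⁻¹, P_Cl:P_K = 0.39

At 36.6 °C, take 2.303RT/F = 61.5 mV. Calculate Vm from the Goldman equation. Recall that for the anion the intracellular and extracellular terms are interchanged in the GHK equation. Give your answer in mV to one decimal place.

Vm = 61.5 · log₁₀[(Σ P·[cation]ₒ + Σ P·[anion]ᵢ) / (Σ P·[cation]ᵢ + Σ P·[anion]ₒ)]
Numerator = 1×4.93 + 0.12×151 + 0.39×31.6 = 35.37
Denominator = 1×132 + 0.12×25.0 + 0.39×95.5 = 172.2
Vm = 61.5 · log₁₀(0.20537) = 61.5 × (-0.6875) = -42.28 mV

-42.3 mV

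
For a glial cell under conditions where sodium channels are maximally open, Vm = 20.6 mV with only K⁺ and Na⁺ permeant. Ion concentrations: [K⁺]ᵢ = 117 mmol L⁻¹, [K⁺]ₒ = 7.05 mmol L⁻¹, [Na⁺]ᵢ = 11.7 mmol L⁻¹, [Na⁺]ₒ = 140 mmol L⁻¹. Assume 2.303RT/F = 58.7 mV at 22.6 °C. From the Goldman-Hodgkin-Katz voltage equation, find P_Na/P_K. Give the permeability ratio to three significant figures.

2.25

Let α = P_Na/P_K. GHK: Vm = 58.7·log₁₀[(Kₒ + α·Naₒ)/(Kᵢ + α·Naᵢ)].
10^(Vm/58.7) = 10^(20.6/58.7) = 2.2436
So 2.2436·(Kᵢ + α·Naᵢ) = Kₒ + α·Naₒ → α = (2.2436·117.0 − 7.05) / (140.0 − 2.2436·11.7)
α = (262.5 − 7.05) / (140.0 − 26.25) = 255.4/113.8 = 2.246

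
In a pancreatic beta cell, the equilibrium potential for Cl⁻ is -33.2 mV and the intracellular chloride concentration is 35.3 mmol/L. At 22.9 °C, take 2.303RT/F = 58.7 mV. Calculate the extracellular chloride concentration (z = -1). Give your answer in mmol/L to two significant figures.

130 mmol/L

Nernst: E = (58.7/-1) · log₁₀([out]/[in]), so log₁₀([out]/[in]) = -33.2 × -1 / 58.7 = 0.5656.
[out]/[in] = 10^(0.5656) = 3.678.
[out] = 3.678 × 35.3 = 129.8 mmol/L.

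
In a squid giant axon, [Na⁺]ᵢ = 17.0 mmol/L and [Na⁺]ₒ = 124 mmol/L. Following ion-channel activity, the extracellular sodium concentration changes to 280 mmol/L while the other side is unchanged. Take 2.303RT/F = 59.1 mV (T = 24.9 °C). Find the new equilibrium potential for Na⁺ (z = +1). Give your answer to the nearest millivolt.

72 mV

After the shift: [Na⁺]_out = 280, [Na⁺]_in = 17.0 mmol/L.
E_new = (59.1/1)·log₁₀(280/17.0) = 59.10 · (1.2167) = 71.91 mV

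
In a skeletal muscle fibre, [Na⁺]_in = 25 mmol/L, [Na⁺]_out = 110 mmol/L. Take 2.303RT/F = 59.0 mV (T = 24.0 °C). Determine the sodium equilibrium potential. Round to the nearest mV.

E = (59.0/z) · log₁₀([Na⁺]_out/[Na⁺]_in) with z = +1.
= (59.0/1) · log₁₀(110/25) = 59.00 · log₁₀(4.4)
= 59.00 · (0.6435) = 37.96 mV

38 mV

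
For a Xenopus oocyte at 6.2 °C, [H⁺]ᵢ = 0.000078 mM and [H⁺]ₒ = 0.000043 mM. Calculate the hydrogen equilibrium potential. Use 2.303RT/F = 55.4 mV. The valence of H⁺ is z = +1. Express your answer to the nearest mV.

E = (55.4/z) · log₁₀([H⁺]_out/[H⁺]_in) with z = +1.
= (55.4/1) · log₁₀(0.000043/0.000078) = 55.40 · log₁₀(0.5513)
= 55.40 · (-0.2586) = -14.33 mV

-14 mV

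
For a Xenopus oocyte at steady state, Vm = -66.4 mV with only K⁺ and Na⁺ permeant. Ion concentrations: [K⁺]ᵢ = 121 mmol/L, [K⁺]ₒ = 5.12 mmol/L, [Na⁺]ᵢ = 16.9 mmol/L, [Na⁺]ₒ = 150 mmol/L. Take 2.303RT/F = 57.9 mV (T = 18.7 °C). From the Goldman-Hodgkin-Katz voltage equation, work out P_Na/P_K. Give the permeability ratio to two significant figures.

0.024

Let α = P_Na/P_K. GHK: Vm = 57.9·log₁₀[(Kₒ + α·Naₒ)/(Kᵢ + α·Naᵢ)].
10^(Vm/57.9) = 10^(-66.4/57.9) = 0.071317
So 0.071317·(Kᵢ + α·Naᵢ) = Kₒ + α·Naₒ → α = (0.071317·121.0 − 5.12) / (150.0 − 0.071317·16.9)
α = (8.629 − 5.12) / (150.0 − 1.205) = 3.509/148.8 = 0.02359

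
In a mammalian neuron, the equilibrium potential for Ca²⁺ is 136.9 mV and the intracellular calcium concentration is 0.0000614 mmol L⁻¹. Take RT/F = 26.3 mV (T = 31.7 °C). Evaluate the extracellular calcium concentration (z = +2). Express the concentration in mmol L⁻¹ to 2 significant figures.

2.0 mmol L⁻¹

Nernst: E = (26.3/2) · ln([out]/[in]), so ln([out]/[in]) = 136.9 × 2 / 26.3 = 10.4106.
[out]/[in] = e^(10.4106) = 3.321e+04.
[out] = 3.321e+04 × 0.0000614 = 2.039 mmol L⁻¹.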